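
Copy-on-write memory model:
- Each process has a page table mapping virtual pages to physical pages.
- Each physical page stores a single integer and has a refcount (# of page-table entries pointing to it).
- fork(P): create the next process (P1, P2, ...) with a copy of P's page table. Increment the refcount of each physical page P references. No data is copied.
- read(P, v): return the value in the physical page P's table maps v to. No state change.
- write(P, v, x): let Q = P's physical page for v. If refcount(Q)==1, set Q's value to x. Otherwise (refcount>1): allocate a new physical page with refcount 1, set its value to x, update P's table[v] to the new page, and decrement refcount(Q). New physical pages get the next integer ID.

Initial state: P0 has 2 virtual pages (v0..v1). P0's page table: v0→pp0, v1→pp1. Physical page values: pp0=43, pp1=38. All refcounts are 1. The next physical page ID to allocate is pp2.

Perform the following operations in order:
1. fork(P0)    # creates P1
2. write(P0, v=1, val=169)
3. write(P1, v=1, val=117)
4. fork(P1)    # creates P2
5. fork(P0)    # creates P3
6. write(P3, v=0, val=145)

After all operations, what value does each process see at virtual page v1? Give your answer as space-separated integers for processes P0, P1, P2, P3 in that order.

Answer: 169 117 117 169

Derivation:
Op 1: fork(P0) -> P1. 2 ppages; refcounts: pp0:2 pp1:2
Op 2: write(P0, v1, 169). refcount(pp1)=2>1 -> COPY to pp2. 3 ppages; refcounts: pp0:2 pp1:1 pp2:1
Op 3: write(P1, v1, 117). refcount(pp1)=1 -> write in place. 3 ppages; refcounts: pp0:2 pp1:1 pp2:1
Op 4: fork(P1) -> P2. 3 ppages; refcounts: pp0:3 pp1:2 pp2:1
Op 5: fork(P0) -> P3. 3 ppages; refcounts: pp0:4 pp1:2 pp2:2
Op 6: write(P3, v0, 145). refcount(pp0)=4>1 -> COPY to pp3. 4 ppages; refcounts: pp0:3 pp1:2 pp2:2 pp3:1
P0: v1 -> pp2 = 169
P1: v1 -> pp1 = 117
P2: v1 -> pp1 = 117
P3: v1 -> pp2 = 169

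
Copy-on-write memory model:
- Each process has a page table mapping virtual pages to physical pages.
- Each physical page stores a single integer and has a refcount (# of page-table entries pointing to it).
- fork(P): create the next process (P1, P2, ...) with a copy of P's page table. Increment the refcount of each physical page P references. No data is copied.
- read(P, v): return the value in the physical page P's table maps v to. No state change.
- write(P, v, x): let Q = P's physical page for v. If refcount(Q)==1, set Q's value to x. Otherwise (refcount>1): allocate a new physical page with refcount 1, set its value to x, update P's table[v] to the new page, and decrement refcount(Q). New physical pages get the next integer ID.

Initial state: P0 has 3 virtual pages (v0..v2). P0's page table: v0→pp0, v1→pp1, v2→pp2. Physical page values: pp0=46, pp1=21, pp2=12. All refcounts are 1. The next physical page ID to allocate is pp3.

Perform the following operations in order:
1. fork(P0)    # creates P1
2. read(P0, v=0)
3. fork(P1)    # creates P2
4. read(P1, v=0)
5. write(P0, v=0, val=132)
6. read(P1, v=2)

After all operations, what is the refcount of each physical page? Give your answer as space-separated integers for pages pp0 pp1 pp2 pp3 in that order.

Answer: 2 3 3 1

Derivation:
Op 1: fork(P0) -> P1. 3 ppages; refcounts: pp0:2 pp1:2 pp2:2
Op 2: read(P0, v0) -> 46. No state change.
Op 3: fork(P1) -> P2. 3 ppages; refcounts: pp0:3 pp1:3 pp2:3
Op 4: read(P1, v0) -> 46. No state change.
Op 5: write(P0, v0, 132). refcount(pp0)=3>1 -> COPY to pp3. 4 ppages; refcounts: pp0:2 pp1:3 pp2:3 pp3:1
Op 6: read(P1, v2) -> 12. No state change.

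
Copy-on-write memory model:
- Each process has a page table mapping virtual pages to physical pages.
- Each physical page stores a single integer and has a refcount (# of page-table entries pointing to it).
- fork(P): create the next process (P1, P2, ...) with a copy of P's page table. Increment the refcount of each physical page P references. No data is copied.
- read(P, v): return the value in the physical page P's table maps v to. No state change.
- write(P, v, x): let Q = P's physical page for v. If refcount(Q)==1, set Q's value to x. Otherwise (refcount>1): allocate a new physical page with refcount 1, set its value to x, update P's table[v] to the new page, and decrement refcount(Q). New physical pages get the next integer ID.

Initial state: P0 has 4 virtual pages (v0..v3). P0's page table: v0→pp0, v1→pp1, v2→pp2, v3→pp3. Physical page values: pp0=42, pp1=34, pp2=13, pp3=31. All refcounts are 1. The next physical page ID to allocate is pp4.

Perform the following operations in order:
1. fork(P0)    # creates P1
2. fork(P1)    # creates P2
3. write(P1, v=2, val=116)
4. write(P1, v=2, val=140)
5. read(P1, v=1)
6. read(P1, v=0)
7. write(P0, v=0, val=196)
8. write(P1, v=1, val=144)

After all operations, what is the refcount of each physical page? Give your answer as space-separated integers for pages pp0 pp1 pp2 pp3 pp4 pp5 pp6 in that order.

Op 1: fork(P0) -> P1. 4 ppages; refcounts: pp0:2 pp1:2 pp2:2 pp3:2
Op 2: fork(P1) -> P2. 4 ppages; refcounts: pp0:3 pp1:3 pp2:3 pp3:3
Op 3: write(P1, v2, 116). refcount(pp2)=3>1 -> COPY to pp4. 5 ppages; refcounts: pp0:3 pp1:3 pp2:2 pp3:3 pp4:1
Op 4: write(P1, v2, 140). refcount(pp4)=1 -> write in place. 5 ppages; refcounts: pp0:3 pp1:3 pp2:2 pp3:3 pp4:1
Op 5: read(P1, v1) -> 34. No state change.
Op 6: read(P1, v0) -> 42. No state change.
Op 7: write(P0, v0, 196). refcount(pp0)=3>1 -> COPY to pp5. 6 ppages; refcounts: pp0:2 pp1:3 pp2:2 pp3:3 pp4:1 pp5:1
Op 8: write(P1, v1, 144). refcount(pp1)=3>1 -> COPY to pp6. 7 ppages; refcounts: pp0:2 pp1:2 pp2:2 pp3:3 pp4:1 pp5:1 pp6:1

Answer: 2 2 2 3 1 1 1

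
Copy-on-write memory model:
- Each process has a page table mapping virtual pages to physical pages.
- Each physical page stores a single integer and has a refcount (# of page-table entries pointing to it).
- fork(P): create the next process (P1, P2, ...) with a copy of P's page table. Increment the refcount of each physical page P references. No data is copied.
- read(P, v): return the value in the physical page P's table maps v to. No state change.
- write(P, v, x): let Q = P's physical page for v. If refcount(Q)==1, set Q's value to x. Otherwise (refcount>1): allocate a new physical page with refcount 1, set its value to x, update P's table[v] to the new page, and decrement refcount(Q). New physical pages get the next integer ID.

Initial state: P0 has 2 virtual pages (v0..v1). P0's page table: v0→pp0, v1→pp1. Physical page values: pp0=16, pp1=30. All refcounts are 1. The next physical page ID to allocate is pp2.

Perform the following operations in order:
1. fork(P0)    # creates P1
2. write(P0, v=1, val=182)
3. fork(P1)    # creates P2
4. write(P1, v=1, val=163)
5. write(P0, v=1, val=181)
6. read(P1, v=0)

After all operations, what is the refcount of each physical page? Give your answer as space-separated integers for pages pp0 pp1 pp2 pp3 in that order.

Answer: 3 1 1 1

Derivation:
Op 1: fork(P0) -> P1. 2 ppages; refcounts: pp0:2 pp1:2
Op 2: write(P0, v1, 182). refcount(pp1)=2>1 -> COPY to pp2. 3 ppages; refcounts: pp0:2 pp1:1 pp2:1
Op 3: fork(P1) -> P2. 3 ppages; refcounts: pp0:3 pp1:2 pp2:1
Op 4: write(P1, v1, 163). refcount(pp1)=2>1 -> COPY to pp3. 4 ppages; refcounts: pp0:3 pp1:1 pp2:1 pp3:1
Op 5: write(P0, v1, 181). refcount(pp2)=1 -> write in place. 4 ppages; refcounts: pp0:3 pp1:1 pp2:1 pp3:1
Op 6: read(P1, v0) -> 16. No state change.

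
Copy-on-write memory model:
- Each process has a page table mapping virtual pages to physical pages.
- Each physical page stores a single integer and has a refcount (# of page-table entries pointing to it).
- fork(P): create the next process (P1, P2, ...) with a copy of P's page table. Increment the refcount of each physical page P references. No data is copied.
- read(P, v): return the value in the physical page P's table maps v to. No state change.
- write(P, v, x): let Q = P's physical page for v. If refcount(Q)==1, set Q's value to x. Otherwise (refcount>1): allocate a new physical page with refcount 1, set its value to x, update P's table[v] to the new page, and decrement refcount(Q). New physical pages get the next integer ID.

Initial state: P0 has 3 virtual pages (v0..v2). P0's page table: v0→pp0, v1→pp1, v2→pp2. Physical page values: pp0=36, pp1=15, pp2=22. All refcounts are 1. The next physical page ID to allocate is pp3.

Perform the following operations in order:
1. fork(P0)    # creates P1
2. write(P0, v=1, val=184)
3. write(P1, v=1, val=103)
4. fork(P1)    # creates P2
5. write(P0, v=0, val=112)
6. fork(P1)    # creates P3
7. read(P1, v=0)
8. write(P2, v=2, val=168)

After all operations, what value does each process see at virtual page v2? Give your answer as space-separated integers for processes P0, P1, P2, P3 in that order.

Answer: 22 22 168 22

Derivation:
Op 1: fork(P0) -> P1. 3 ppages; refcounts: pp0:2 pp1:2 pp2:2
Op 2: write(P0, v1, 184). refcount(pp1)=2>1 -> COPY to pp3. 4 ppages; refcounts: pp0:2 pp1:1 pp2:2 pp3:1
Op 3: write(P1, v1, 103). refcount(pp1)=1 -> write in place. 4 ppages; refcounts: pp0:2 pp1:1 pp2:2 pp3:1
Op 4: fork(P1) -> P2. 4 ppages; refcounts: pp0:3 pp1:2 pp2:3 pp3:1
Op 5: write(P0, v0, 112). refcount(pp0)=3>1 -> COPY to pp4. 5 ppages; refcounts: pp0:2 pp1:2 pp2:3 pp3:1 pp4:1
Op 6: fork(P1) -> P3. 5 ppages; refcounts: pp0:3 pp1:3 pp2:4 pp3:1 pp4:1
Op 7: read(P1, v0) -> 36. No state change.
Op 8: write(P2, v2, 168). refcount(pp2)=4>1 -> COPY to pp5. 6 ppages; refcounts: pp0:3 pp1:3 pp2:3 pp3:1 pp4:1 pp5:1
P0: v2 -> pp2 = 22
P1: v2 -> pp2 = 22
P2: v2 -> pp5 = 168
P3: v2 -> pp2 = 22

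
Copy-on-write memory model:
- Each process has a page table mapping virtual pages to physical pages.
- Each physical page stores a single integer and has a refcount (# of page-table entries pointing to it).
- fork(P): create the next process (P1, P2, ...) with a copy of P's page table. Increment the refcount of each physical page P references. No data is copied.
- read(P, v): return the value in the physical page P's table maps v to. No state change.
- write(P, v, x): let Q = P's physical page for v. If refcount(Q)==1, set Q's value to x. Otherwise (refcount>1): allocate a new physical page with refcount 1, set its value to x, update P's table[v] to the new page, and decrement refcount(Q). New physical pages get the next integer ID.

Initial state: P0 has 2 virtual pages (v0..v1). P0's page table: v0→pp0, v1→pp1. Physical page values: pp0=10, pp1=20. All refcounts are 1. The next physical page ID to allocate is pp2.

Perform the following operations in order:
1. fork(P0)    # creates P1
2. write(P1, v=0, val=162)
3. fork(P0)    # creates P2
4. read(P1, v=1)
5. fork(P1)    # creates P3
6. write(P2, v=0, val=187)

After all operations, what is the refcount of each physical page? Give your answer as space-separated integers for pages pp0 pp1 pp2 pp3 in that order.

Op 1: fork(P0) -> P1. 2 ppages; refcounts: pp0:2 pp1:2
Op 2: write(P1, v0, 162). refcount(pp0)=2>1 -> COPY to pp2. 3 ppages; refcounts: pp0:1 pp1:2 pp2:1
Op 3: fork(P0) -> P2. 3 ppages; refcounts: pp0:2 pp1:3 pp2:1
Op 4: read(P1, v1) -> 20. No state change.
Op 5: fork(P1) -> P3. 3 ppages; refcounts: pp0:2 pp1:4 pp2:2
Op 6: write(P2, v0, 187). refcount(pp0)=2>1 -> COPY to pp3. 4 ppages; refcounts: pp0:1 pp1:4 pp2:2 pp3:1

Answer: 1 4 2 1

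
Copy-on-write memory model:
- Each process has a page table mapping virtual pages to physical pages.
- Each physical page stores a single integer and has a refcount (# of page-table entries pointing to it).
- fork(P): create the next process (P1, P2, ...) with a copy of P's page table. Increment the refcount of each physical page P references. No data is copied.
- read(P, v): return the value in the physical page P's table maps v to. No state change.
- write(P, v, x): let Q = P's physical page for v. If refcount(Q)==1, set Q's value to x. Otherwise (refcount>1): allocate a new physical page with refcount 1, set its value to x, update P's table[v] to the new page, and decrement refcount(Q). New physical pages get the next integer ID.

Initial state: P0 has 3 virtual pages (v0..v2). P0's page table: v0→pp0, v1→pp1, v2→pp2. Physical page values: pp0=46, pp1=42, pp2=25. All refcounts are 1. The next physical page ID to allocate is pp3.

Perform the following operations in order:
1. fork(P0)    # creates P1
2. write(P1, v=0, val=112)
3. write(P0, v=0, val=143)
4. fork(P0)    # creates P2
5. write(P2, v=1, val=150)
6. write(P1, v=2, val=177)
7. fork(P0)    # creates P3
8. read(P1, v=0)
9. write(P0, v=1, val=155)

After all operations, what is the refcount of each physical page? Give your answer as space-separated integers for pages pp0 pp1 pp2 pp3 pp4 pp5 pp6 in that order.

Op 1: fork(P0) -> P1. 3 ppages; refcounts: pp0:2 pp1:2 pp2:2
Op 2: write(P1, v0, 112). refcount(pp0)=2>1 -> COPY to pp3. 4 ppages; refcounts: pp0:1 pp1:2 pp2:2 pp3:1
Op 3: write(P0, v0, 143). refcount(pp0)=1 -> write in place. 4 ppages; refcounts: pp0:1 pp1:2 pp2:2 pp3:1
Op 4: fork(P0) -> P2. 4 ppages; refcounts: pp0:2 pp1:3 pp2:3 pp3:1
Op 5: write(P2, v1, 150). refcount(pp1)=3>1 -> COPY to pp4. 5 ppages; refcounts: pp0:2 pp1:2 pp2:3 pp3:1 pp4:1
Op 6: write(P1, v2, 177). refcount(pp2)=3>1 -> COPY to pp5. 6 ppages; refcounts: pp0:2 pp1:2 pp2:2 pp3:1 pp4:1 pp5:1
Op 7: fork(P0) -> P3. 6 ppages; refcounts: pp0:3 pp1:3 pp2:3 pp3:1 pp4:1 pp5:1
Op 8: read(P1, v0) -> 112. No state change.
Op 9: write(P0, v1, 155). refcount(pp1)=3>1 -> COPY to pp6. 7 ppages; refcounts: pp0:3 pp1:2 pp2:3 pp3:1 pp4:1 pp5:1 pp6:1

Answer: 3 2 3 1 1 1 1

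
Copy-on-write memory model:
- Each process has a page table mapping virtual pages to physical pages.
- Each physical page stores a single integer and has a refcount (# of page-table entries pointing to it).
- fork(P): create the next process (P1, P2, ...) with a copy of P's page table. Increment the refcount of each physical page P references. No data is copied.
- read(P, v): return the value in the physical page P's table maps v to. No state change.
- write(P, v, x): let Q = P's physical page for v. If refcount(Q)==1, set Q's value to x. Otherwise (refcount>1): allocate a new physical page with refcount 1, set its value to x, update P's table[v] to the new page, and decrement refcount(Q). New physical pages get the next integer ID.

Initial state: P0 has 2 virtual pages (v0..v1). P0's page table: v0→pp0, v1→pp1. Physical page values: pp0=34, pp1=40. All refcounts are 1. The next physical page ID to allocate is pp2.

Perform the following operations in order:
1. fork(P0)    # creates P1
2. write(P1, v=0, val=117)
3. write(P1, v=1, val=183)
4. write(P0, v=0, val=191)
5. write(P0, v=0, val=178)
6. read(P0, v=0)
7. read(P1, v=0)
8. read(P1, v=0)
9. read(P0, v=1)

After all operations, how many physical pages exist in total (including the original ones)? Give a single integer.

Op 1: fork(P0) -> P1. 2 ppages; refcounts: pp0:2 pp1:2
Op 2: write(P1, v0, 117). refcount(pp0)=2>1 -> COPY to pp2. 3 ppages; refcounts: pp0:1 pp1:2 pp2:1
Op 3: write(P1, v1, 183). refcount(pp1)=2>1 -> COPY to pp3. 4 ppages; refcounts: pp0:1 pp1:1 pp2:1 pp3:1
Op 4: write(P0, v0, 191). refcount(pp0)=1 -> write in place. 4 ppages; refcounts: pp0:1 pp1:1 pp2:1 pp3:1
Op 5: write(P0, v0, 178). refcount(pp0)=1 -> write in place. 4 ppages; refcounts: pp0:1 pp1:1 pp2:1 pp3:1
Op 6: read(P0, v0) -> 178. No state change.
Op 7: read(P1, v0) -> 117. No state change.
Op 8: read(P1, v0) -> 117. No state change.
Op 9: read(P0, v1) -> 40. No state change.

Answer: 4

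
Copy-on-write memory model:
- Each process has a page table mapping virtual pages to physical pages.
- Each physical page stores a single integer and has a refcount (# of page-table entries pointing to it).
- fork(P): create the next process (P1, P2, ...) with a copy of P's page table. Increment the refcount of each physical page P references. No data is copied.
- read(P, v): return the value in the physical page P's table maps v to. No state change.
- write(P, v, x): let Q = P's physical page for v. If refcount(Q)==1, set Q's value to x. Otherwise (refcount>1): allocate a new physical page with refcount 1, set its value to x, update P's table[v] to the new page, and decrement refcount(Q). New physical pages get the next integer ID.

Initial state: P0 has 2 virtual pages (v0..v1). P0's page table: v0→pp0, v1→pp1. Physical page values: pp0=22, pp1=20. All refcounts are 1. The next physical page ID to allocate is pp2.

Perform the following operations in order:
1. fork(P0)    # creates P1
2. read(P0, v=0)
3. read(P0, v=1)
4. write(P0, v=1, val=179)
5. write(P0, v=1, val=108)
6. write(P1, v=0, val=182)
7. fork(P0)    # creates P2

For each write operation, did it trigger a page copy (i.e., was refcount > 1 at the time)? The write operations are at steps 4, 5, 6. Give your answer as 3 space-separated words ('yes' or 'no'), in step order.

Op 1: fork(P0) -> P1. 2 ppages; refcounts: pp0:2 pp1:2
Op 2: read(P0, v0) -> 22. No state change.
Op 3: read(P0, v1) -> 20. No state change.
Op 4: write(P0, v1, 179). refcount(pp1)=2>1 -> COPY to pp2. 3 ppages; refcounts: pp0:2 pp1:1 pp2:1
Op 5: write(P0, v1, 108). refcount(pp2)=1 -> write in place. 3 ppages; refcounts: pp0:2 pp1:1 pp2:1
Op 6: write(P1, v0, 182). refcount(pp0)=2>1 -> COPY to pp3. 4 ppages; refcounts: pp0:1 pp1:1 pp2:1 pp3:1
Op 7: fork(P0) -> P2. 4 ppages; refcounts: pp0:2 pp1:1 pp2:2 pp3:1

yes no yes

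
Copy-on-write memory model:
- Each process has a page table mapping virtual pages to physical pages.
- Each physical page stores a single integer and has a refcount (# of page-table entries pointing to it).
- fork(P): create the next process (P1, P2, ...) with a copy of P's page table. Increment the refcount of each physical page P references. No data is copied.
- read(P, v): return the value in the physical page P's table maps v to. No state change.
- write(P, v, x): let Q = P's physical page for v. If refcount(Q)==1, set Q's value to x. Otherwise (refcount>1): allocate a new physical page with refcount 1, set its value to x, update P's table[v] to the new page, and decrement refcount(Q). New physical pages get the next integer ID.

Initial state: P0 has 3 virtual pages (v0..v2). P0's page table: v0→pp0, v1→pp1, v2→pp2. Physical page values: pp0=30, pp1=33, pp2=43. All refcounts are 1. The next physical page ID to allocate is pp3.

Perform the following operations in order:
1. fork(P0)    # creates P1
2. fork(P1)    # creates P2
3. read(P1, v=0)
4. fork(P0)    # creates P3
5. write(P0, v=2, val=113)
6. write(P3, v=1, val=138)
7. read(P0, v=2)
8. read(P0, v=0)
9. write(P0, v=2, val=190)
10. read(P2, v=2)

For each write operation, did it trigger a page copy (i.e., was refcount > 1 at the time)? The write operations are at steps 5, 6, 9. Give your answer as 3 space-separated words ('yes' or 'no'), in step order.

Op 1: fork(P0) -> P1. 3 ppages; refcounts: pp0:2 pp1:2 pp2:2
Op 2: fork(P1) -> P2. 3 ppages; refcounts: pp0:3 pp1:3 pp2:3
Op 3: read(P1, v0) -> 30. No state change.
Op 4: fork(P0) -> P3. 3 ppages; refcounts: pp0:4 pp1:4 pp2:4
Op 5: write(P0, v2, 113). refcount(pp2)=4>1 -> COPY to pp3. 4 ppages; refcounts: pp0:4 pp1:4 pp2:3 pp3:1
Op 6: write(P3, v1, 138). refcount(pp1)=4>1 -> COPY to pp4. 5 ppages; refcounts: pp0:4 pp1:3 pp2:3 pp3:1 pp4:1
Op 7: read(P0, v2) -> 113. No state change.
Op 8: read(P0, v0) -> 30. No state change.
Op 9: write(P0, v2, 190). refcount(pp3)=1 -> write in place. 5 ppages; refcounts: pp0:4 pp1:3 pp2:3 pp3:1 pp4:1
Op 10: read(P2, v2) -> 43. No state change.

yes yes no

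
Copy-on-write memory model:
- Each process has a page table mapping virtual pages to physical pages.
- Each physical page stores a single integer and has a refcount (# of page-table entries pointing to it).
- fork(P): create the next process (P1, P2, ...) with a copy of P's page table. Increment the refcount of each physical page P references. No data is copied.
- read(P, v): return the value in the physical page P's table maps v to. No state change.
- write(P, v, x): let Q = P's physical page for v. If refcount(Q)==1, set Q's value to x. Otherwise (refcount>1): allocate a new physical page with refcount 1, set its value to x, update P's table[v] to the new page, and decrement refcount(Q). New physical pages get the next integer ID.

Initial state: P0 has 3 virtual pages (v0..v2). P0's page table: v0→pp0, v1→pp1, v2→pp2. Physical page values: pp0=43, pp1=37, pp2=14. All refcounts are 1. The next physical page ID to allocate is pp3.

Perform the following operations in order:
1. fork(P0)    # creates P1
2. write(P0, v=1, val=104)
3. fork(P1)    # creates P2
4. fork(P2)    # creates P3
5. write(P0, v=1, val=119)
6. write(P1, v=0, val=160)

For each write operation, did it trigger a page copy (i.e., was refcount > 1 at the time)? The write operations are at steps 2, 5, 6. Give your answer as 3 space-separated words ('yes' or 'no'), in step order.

Op 1: fork(P0) -> P1. 3 ppages; refcounts: pp0:2 pp1:2 pp2:2
Op 2: write(P0, v1, 104). refcount(pp1)=2>1 -> COPY to pp3. 4 ppages; refcounts: pp0:2 pp1:1 pp2:2 pp3:1
Op 3: fork(P1) -> P2. 4 ppages; refcounts: pp0:3 pp1:2 pp2:3 pp3:1
Op 4: fork(P2) -> P3. 4 ppages; refcounts: pp0:4 pp1:3 pp2:4 pp3:1
Op 5: write(P0, v1, 119). refcount(pp3)=1 -> write in place. 4 ppages; refcounts: pp0:4 pp1:3 pp2:4 pp3:1
Op 6: write(P1, v0, 160). refcount(pp0)=4>1 -> COPY to pp4. 5 ppages; refcounts: pp0:3 pp1:3 pp2:4 pp3:1 pp4:1

yes no yes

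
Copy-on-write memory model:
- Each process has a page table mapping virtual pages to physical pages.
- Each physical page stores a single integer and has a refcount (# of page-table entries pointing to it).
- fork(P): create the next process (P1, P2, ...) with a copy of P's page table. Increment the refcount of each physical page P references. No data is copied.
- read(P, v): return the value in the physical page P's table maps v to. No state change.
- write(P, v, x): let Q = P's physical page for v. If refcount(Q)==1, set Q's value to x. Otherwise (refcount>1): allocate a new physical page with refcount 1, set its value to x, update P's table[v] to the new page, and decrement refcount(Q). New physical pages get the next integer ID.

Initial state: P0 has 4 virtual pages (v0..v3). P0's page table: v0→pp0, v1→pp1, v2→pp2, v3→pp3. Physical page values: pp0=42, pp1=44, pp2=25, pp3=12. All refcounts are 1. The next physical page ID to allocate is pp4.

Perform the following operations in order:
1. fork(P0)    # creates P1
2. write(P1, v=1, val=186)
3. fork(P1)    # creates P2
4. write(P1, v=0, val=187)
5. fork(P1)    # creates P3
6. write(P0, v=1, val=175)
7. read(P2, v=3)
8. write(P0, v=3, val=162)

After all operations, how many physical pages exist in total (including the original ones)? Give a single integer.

Answer: 7

Derivation:
Op 1: fork(P0) -> P1. 4 ppages; refcounts: pp0:2 pp1:2 pp2:2 pp3:2
Op 2: write(P1, v1, 186). refcount(pp1)=2>1 -> COPY to pp4. 5 ppages; refcounts: pp0:2 pp1:1 pp2:2 pp3:2 pp4:1
Op 3: fork(P1) -> P2. 5 ppages; refcounts: pp0:3 pp1:1 pp2:3 pp3:3 pp4:2
Op 4: write(P1, v0, 187). refcount(pp0)=3>1 -> COPY to pp5. 6 ppages; refcounts: pp0:2 pp1:1 pp2:3 pp3:3 pp4:2 pp5:1
Op 5: fork(P1) -> P3. 6 ppages; refcounts: pp0:2 pp1:1 pp2:4 pp3:4 pp4:3 pp5:2
Op 6: write(P0, v1, 175). refcount(pp1)=1 -> write in place. 6 ppages; refcounts: pp0:2 pp1:1 pp2:4 pp3:4 pp4:3 pp5:2
Op 7: read(P2, v3) -> 12. No state change.
Op 8: write(P0, v3, 162). refcount(pp3)=4>1 -> COPY to pp6. 7 ppages; refcounts: pp0:2 pp1:1 pp2:4 pp3:3 pp4:3 pp5:2 pp6:1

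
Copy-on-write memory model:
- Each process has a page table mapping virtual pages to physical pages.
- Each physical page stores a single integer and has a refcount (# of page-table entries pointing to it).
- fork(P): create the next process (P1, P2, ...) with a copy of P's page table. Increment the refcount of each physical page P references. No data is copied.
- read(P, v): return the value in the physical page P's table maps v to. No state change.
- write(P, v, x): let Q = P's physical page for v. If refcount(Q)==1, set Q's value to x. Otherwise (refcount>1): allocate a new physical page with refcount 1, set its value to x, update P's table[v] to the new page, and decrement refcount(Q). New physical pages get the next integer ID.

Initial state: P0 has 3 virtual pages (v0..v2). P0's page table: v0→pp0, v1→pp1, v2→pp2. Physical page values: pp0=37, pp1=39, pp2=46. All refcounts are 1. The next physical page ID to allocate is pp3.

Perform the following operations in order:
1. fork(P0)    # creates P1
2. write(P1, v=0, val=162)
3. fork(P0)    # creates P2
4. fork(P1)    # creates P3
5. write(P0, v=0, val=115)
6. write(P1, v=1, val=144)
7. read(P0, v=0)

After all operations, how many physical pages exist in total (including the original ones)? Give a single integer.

Answer: 6

Derivation:
Op 1: fork(P0) -> P1. 3 ppages; refcounts: pp0:2 pp1:2 pp2:2
Op 2: write(P1, v0, 162). refcount(pp0)=2>1 -> COPY to pp3. 4 ppages; refcounts: pp0:1 pp1:2 pp2:2 pp3:1
Op 3: fork(P0) -> P2. 4 ppages; refcounts: pp0:2 pp1:3 pp2:3 pp3:1
Op 4: fork(P1) -> P3. 4 ppages; refcounts: pp0:2 pp1:4 pp2:4 pp3:2
Op 5: write(P0, v0, 115). refcount(pp0)=2>1 -> COPY to pp4. 5 ppages; refcounts: pp0:1 pp1:4 pp2:4 pp3:2 pp4:1
Op 6: write(P1, v1, 144). refcount(pp1)=4>1 -> COPY to pp5. 6 ppages; refcounts: pp0:1 pp1:3 pp2:4 pp3:2 pp4:1 pp5:1
Op 7: read(P0, v0) -> 115. No state change.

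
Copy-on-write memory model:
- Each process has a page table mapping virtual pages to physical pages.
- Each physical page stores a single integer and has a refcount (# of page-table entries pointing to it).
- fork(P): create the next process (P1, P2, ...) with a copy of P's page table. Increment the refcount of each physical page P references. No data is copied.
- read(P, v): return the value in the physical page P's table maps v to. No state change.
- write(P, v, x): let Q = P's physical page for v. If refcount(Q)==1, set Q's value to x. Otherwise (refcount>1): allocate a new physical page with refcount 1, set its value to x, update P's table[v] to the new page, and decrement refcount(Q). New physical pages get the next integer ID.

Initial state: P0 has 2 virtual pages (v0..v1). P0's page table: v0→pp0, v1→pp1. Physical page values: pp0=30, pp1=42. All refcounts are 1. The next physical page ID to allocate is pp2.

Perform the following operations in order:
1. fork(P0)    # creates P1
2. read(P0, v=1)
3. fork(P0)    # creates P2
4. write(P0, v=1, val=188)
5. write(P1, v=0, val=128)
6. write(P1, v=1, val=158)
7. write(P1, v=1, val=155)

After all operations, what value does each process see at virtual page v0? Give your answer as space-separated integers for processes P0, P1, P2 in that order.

Op 1: fork(P0) -> P1. 2 ppages; refcounts: pp0:2 pp1:2
Op 2: read(P0, v1) -> 42. No state change.
Op 3: fork(P0) -> P2. 2 ppages; refcounts: pp0:3 pp1:3
Op 4: write(P0, v1, 188). refcount(pp1)=3>1 -> COPY to pp2. 3 ppages; refcounts: pp0:3 pp1:2 pp2:1
Op 5: write(P1, v0, 128). refcount(pp0)=3>1 -> COPY to pp3. 4 ppages; refcounts: pp0:2 pp1:2 pp2:1 pp3:1
Op 6: write(P1, v1, 158). refcount(pp1)=2>1 -> COPY to pp4. 5 ppages; refcounts: pp0:2 pp1:1 pp2:1 pp3:1 pp4:1
Op 7: write(P1, v1, 155). refcount(pp4)=1 -> write in place. 5 ppages; refcounts: pp0:2 pp1:1 pp2:1 pp3:1 pp4:1
P0: v0 -> pp0 = 30
P1: v0 -> pp3 = 128
P2: v0 -> pp0 = 30

Answer: 30 128 30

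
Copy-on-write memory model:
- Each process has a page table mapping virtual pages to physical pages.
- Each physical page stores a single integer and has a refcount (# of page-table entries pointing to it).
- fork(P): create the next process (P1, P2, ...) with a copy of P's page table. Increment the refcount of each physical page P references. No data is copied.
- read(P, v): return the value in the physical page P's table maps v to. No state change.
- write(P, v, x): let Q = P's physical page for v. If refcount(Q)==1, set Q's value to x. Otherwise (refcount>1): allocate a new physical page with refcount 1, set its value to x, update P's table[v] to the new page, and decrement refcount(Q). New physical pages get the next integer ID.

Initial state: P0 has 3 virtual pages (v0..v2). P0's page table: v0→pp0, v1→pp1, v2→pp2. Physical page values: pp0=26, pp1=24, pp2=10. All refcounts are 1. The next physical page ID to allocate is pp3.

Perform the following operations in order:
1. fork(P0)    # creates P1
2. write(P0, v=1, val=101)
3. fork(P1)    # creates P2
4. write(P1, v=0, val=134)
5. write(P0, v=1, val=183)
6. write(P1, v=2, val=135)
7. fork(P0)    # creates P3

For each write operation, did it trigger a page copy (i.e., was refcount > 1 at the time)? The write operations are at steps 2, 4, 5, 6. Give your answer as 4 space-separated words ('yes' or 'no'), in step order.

Op 1: fork(P0) -> P1. 3 ppages; refcounts: pp0:2 pp1:2 pp2:2
Op 2: write(P0, v1, 101). refcount(pp1)=2>1 -> COPY to pp3. 4 ppages; refcounts: pp0:2 pp1:1 pp2:2 pp3:1
Op 3: fork(P1) -> P2. 4 ppages; refcounts: pp0:3 pp1:2 pp2:3 pp3:1
Op 4: write(P1, v0, 134). refcount(pp0)=3>1 -> COPY to pp4. 5 ppages; refcounts: pp0:2 pp1:2 pp2:3 pp3:1 pp4:1
Op 5: write(P0, v1, 183). refcount(pp3)=1 -> write in place. 5 ppages; refcounts: pp0:2 pp1:2 pp2:3 pp3:1 pp4:1
Op 6: write(P1, v2, 135). refcount(pp2)=3>1 -> COPY to pp5. 6 ppages; refcounts: pp0:2 pp1:2 pp2:2 pp3:1 pp4:1 pp5:1
Op 7: fork(P0) -> P3. 6 ppages; refcounts: pp0:3 pp1:2 pp2:3 pp3:2 pp4:1 pp5:1

yes yes no yes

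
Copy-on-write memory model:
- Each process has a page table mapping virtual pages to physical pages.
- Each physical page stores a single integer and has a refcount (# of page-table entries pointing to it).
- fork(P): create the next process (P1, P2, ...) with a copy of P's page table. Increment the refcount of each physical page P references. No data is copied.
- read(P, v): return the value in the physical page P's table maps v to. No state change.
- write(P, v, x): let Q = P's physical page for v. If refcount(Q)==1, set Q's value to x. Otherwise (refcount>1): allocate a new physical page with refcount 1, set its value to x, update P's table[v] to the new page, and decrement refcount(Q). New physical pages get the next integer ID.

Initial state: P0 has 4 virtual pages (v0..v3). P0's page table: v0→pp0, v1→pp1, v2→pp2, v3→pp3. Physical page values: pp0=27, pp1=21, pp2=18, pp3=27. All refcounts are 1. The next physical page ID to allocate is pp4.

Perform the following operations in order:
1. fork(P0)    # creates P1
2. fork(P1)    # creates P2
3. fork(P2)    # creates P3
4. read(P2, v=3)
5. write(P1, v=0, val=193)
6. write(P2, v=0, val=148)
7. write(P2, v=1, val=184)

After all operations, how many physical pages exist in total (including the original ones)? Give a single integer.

Answer: 7

Derivation:
Op 1: fork(P0) -> P1. 4 ppages; refcounts: pp0:2 pp1:2 pp2:2 pp3:2
Op 2: fork(P1) -> P2. 4 ppages; refcounts: pp0:3 pp1:3 pp2:3 pp3:3
Op 3: fork(P2) -> P3. 4 ppages; refcounts: pp0:4 pp1:4 pp2:4 pp3:4
Op 4: read(P2, v3) -> 27. No state change.
Op 5: write(P1, v0, 193). refcount(pp0)=4>1 -> COPY to pp4. 5 ppages; refcounts: pp0:3 pp1:4 pp2:4 pp3:4 pp4:1
Op 6: write(P2, v0, 148). refcount(pp0)=3>1 -> COPY to pp5. 6 ppages; refcounts: pp0:2 pp1:4 pp2:4 pp3:4 pp4:1 pp5:1
Op 7: write(P2, v1, 184). refcount(pp1)=4>1 -> COPY to pp6. 7 ppages; refcounts: pp0:2 pp1:3 pp2:4 pp3:4 pp4:1 pp5:1 pp6:1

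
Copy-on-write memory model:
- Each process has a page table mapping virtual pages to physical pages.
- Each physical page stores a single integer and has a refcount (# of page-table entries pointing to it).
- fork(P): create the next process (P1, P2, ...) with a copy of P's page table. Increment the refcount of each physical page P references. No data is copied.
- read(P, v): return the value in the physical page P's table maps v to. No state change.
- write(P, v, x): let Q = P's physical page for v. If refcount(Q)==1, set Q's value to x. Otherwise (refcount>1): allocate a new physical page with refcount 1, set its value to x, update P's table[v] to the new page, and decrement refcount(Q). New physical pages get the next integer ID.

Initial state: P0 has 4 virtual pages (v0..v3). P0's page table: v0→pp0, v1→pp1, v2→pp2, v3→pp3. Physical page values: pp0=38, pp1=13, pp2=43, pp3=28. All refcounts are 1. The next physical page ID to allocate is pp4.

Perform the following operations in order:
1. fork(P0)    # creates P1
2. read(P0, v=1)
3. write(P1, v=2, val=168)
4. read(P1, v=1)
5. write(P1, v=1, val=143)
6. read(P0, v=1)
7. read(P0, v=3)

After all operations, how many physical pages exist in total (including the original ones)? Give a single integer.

Answer: 6

Derivation:
Op 1: fork(P0) -> P1. 4 ppages; refcounts: pp0:2 pp1:2 pp2:2 pp3:2
Op 2: read(P0, v1) -> 13. No state change.
Op 3: write(P1, v2, 168). refcount(pp2)=2>1 -> COPY to pp4. 5 ppages; refcounts: pp0:2 pp1:2 pp2:1 pp3:2 pp4:1
Op 4: read(P1, v1) -> 13. No state change.
Op 5: write(P1, v1, 143). refcount(pp1)=2>1 -> COPY to pp5. 6 ppages; refcounts: pp0:2 pp1:1 pp2:1 pp3:2 pp4:1 pp5:1
Op 6: read(P0, v1) -> 13. No state change.
Op 7: read(P0, v3) -> 28. No state change.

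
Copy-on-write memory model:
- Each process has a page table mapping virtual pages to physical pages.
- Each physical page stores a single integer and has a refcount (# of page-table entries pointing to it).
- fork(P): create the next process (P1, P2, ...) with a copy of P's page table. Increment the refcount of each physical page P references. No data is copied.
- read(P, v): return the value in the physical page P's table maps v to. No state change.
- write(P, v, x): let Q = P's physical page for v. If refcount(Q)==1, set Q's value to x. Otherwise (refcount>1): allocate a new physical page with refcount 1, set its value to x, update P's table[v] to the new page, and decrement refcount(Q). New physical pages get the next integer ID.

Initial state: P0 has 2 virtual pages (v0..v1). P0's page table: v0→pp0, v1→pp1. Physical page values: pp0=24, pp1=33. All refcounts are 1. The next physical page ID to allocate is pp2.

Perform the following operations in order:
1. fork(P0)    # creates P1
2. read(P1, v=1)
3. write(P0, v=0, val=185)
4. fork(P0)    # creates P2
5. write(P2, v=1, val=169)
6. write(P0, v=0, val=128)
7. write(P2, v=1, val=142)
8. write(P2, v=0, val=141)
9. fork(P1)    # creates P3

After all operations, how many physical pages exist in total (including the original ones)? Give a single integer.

Op 1: fork(P0) -> P1. 2 ppages; refcounts: pp0:2 pp1:2
Op 2: read(P1, v1) -> 33. No state change.
Op 3: write(P0, v0, 185). refcount(pp0)=2>1 -> COPY to pp2. 3 ppages; refcounts: pp0:1 pp1:2 pp2:1
Op 4: fork(P0) -> P2. 3 ppages; refcounts: pp0:1 pp1:3 pp2:2
Op 5: write(P2, v1, 169). refcount(pp1)=3>1 -> COPY to pp3. 4 ppages; refcounts: pp0:1 pp1:2 pp2:2 pp3:1
Op 6: write(P0, v0, 128). refcount(pp2)=2>1 -> COPY to pp4. 5 ppages; refcounts: pp0:1 pp1:2 pp2:1 pp3:1 pp4:1
Op 7: write(P2, v1, 142). refcount(pp3)=1 -> write in place. 5 ppages; refcounts: pp0:1 pp1:2 pp2:1 pp3:1 pp4:1
Op 8: write(P2, v0, 141). refcount(pp2)=1 -> write in place. 5 ppages; refcounts: pp0:1 pp1:2 pp2:1 pp3:1 pp4:1
Op 9: fork(P1) -> P3. 5 ppages; refcounts: pp0:2 pp1:3 pp2:1 pp3:1 pp4:1

Answer: 5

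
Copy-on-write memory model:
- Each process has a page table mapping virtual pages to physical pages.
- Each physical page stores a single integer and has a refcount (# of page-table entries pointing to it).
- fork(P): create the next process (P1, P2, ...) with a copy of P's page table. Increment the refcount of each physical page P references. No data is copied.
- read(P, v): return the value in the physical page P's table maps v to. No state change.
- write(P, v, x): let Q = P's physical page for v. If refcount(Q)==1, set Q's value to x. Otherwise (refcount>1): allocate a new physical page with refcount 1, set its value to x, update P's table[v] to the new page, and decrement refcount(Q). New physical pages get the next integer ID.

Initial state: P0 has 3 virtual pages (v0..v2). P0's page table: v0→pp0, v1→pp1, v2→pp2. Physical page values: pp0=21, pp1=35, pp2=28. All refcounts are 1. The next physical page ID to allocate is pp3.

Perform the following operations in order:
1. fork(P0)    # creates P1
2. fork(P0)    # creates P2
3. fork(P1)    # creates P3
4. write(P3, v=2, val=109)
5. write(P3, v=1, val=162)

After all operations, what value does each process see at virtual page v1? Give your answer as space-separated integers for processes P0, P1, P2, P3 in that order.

Op 1: fork(P0) -> P1. 3 ppages; refcounts: pp0:2 pp1:2 pp2:2
Op 2: fork(P0) -> P2. 3 ppages; refcounts: pp0:3 pp1:3 pp2:3
Op 3: fork(P1) -> P3. 3 ppages; refcounts: pp0:4 pp1:4 pp2:4
Op 4: write(P3, v2, 109). refcount(pp2)=4>1 -> COPY to pp3. 4 ppages; refcounts: pp0:4 pp1:4 pp2:3 pp3:1
Op 5: write(P3, v1, 162). refcount(pp1)=4>1 -> COPY to pp4. 5 ppages; refcounts: pp0:4 pp1:3 pp2:3 pp3:1 pp4:1
P0: v1 -> pp1 = 35
P1: v1 -> pp1 = 35
P2: v1 -> pp1 = 35
P3: v1 -> pp4 = 162

Answer: 35 35 35 162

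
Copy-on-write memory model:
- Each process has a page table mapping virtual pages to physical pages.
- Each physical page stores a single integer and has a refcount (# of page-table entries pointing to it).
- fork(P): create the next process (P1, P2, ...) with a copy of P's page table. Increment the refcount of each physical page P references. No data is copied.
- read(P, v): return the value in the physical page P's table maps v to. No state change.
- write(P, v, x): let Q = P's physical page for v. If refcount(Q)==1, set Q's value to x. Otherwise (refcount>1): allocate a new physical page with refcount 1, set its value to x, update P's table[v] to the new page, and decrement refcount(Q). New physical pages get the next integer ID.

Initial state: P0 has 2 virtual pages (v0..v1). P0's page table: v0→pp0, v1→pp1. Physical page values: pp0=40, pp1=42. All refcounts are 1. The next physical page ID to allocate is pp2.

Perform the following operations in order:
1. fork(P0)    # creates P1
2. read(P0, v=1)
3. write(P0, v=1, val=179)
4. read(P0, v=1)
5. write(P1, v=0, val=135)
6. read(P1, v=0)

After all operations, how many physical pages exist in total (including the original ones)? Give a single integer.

Answer: 4

Derivation:
Op 1: fork(P0) -> P1. 2 ppages; refcounts: pp0:2 pp1:2
Op 2: read(P0, v1) -> 42. No state change.
Op 3: write(P0, v1, 179). refcount(pp1)=2>1 -> COPY to pp2. 3 ppages; refcounts: pp0:2 pp1:1 pp2:1
Op 4: read(P0, v1) -> 179. No state change.
Op 5: write(P1, v0, 135). refcount(pp0)=2>1 -> COPY to pp3. 4 ppages; refcounts: pp0:1 pp1:1 pp2:1 pp3:1
Op 6: read(P1, v0) -> 135. No state change.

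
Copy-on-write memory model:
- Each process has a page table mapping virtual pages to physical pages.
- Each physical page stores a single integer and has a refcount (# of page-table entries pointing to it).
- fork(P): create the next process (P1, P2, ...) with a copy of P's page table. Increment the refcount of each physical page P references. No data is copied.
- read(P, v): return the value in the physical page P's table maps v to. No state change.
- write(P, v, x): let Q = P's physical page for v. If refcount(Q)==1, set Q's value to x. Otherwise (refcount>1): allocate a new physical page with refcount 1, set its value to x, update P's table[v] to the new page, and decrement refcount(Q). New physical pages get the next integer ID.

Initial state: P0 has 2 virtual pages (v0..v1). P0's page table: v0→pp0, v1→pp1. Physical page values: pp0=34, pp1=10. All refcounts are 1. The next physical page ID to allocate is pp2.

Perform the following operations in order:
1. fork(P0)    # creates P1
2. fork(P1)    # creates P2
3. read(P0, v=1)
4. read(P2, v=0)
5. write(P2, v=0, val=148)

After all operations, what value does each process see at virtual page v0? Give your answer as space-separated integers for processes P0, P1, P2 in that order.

Answer: 34 34 148

Derivation:
Op 1: fork(P0) -> P1. 2 ppages; refcounts: pp0:2 pp1:2
Op 2: fork(P1) -> P2. 2 ppages; refcounts: pp0:3 pp1:3
Op 3: read(P0, v1) -> 10. No state change.
Op 4: read(P2, v0) -> 34. No state change.
Op 5: write(P2, v0, 148). refcount(pp0)=3>1 -> COPY to pp2. 3 ppages; refcounts: pp0:2 pp1:3 pp2:1
P0: v0 -> pp0 = 34
P1: v0 -> pp0 = 34
P2: v0 -> pp2 = 148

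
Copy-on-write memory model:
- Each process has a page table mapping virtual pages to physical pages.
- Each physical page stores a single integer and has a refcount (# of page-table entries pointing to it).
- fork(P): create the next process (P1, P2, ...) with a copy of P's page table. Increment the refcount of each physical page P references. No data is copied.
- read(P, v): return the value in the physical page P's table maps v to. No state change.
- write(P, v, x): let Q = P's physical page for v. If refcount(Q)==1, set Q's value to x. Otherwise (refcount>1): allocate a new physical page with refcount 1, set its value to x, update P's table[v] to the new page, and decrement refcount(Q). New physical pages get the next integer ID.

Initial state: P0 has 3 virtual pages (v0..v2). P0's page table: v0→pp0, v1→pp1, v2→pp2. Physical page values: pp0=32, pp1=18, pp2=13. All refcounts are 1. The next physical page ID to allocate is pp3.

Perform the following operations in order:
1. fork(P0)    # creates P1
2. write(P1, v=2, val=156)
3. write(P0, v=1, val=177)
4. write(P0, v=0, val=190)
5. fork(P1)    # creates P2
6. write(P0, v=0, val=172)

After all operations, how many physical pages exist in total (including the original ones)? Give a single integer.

Answer: 6

Derivation:
Op 1: fork(P0) -> P1. 3 ppages; refcounts: pp0:2 pp1:2 pp2:2
Op 2: write(P1, v2, 156). refcount(pp2)=2>1 -> COPY to pp3. 4 ppages; refcounts: pp0:2 pp1:2 pp2:1 pp3:1
Op 3: write(P0, v1, 177). refcount(pp1)=2>1 -> COPY to pp4. 5 ppages; refcounts: pp0:2 pp1:1 pp2:1 pp3:1 pp4:1
Op 4: write(P0, v0, 190). refcount(pp0)=2>1 -> COPY to pp5. 6 ppages; refcounts: pp0:1 pp1:1 pp2:1 pp3:1 pp4:1 pp5:1
Op 5: fork(P1) -> P2. 6 ppages; refcounts: pp0:2 pp1:2 pp2:1 pp3:2 pp4:1 pp5:1
Op 6: write(P0, v0, 172). refcount(pp5)=1 -> write in place. 6 ppages; refcounts: pp0:2 pp1:2 pp2:1 pp3:2 pp4:1 pp5:1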